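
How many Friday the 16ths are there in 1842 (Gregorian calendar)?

Check the 16th of each month of 1842: Jan 16: Sun, Feb 16: Wed, Mar 16: Wed, Apr 16: Sat, May 16: Mon, Jun 16: Thu, Jul 16: Sat, Aug 16: Tue, Sep 16: Fri, Oct 16: Sun, Nov 16: Wed, Dec 16: Fri.
Friday occurs in September, December — 2 months.

2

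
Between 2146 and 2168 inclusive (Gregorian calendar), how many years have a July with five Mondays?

July has 31 days; it has five Mondays when Monday falls among the first (month-length − 28) days — i.e. when July 1 is one of Monday/Sunday/Saturday.
July 1 by year: 2146:Fri 2147:Sat✓ 2148:Mon✓ 2149:Tue 2150:Wed 2151:Thu 2152:Sat✓ 2153:Sun✓ 2154:Mon✓ 2155:Tue 2156:Thu 2157:Fri 2158:Sat✓ 2159:Sun✓ 2160:Tue 2161:Wed 2162:Thu 2163:Fri 2164:Sun✓ 2165:Mon✓ 2166:Tue 2167:Wed 2168:Fri
Years with five Mondays: 2147, 2148, 2152, 2153, 2154, 2158, 2159, 2164, 2165 → 9.

9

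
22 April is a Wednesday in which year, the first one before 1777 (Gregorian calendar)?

From one year to the next, a fixed date's weekday advances by 1, or by 2 when a Feb 29 lies between the two dates.
1777: April 22 is Tuesday.
1776: Monday (−1)
1775: Saturday (−2)
1774: Friday (−1)
1773: Thursday (−1)
1772: Wednesday (−1)
22 April falls on a Wednesday in 1772.

1772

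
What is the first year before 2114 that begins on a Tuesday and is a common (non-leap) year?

Jan 1 advances by 2 weekdays after a leap year and by 1 after a common year.
2114: Jan 1 is Monday.
2113: Sunday
2112: Friday (leap)
2111: Thursday
2110: Wednesday
2109: Tuesday
2109 begins on a Tuesday and is a common year.

2109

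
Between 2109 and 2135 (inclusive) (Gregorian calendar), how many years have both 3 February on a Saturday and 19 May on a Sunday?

1

Check each year's weekday for 3 February and 19 May:
  2109: Sun/Sun  2110: Mon/Mon  2111: Tue/Tue  2112: Wed/Thu  2113: Fri/Fri  2114: Sat/Sat  2115: Sun/Sun  2116: Mon/Tue  2117: Wed/Wed  2118: Thu/Thu  2119: Fri/Fri  2120: Sat/Sun ✓  2121: Mon/Mon  2122: Tue/Tue  2123: Wed/Wed  2124: Thu/Fri  2125: Sat/Sat  2126: Sun/Sun  2127: Mon/Mon  2128: Tue/Wed  2129: Thu/Thu  2130: Fri/Fri  2131: Sat/Sat  2132: Sun/Mon  2133: Tue/Tue  2134: Wed/Wed  2135: Thu/Thu
Both conditions hold in: 2120 — 1.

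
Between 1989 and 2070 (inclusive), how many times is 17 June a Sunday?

Track 17 June's weekday year by year (advancing +1, or +2 across a Feb 29):
  1989: Sat  1990: Sun (+1) ✓  1991: Mon (+1)  1992: Wed (+2)  1993: Thu (+1)
  1994: Fri (+1)  1995: Sat (+1)  1996: Mon (+2)  1997: Tue (+1)  1998: Wed (+1)
  1999: Thu (+1)  2000: Sat (+2)  2001: Sun (+1) ✓  2002: Mon (+1)  … (54 more years) …
  2057: Sun (+1) ✓  2058: Mon (+1)  2059: Tue (+1)  2060: Thu (+2)  2061: Fri (+1)
  2062: Sat (+1)  2063: Sun (+1) ✓  2064: Tue (+2)  2065: Wed (+1)  2066: Thu (+1)
  2067: Fri (+1)  2068: Sun (+2) ✓  2069: Mon (+1)  2070: Tue (+1)
Sunday years: 1990, 2001, 2007, 2012, 2018, 2029, 2035, 2040, 2046, 2057, 2063, 2068 — 12 in total.

12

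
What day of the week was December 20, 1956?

Thursday

January 1, 1956 is a Sunday.
December 20 is day 355 of the year, i.e. 354 days after Jan 1.
354 mod 7 = 4, so advance 4 weekdays from Sunday: Thursday.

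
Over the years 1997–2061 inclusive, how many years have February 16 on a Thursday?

Track February 16's weekday year by year (advancing +1, or +2 across a Feb 29):
  1997: Sun  1998: Mon (+1)  1999: Tue (+1)  2000: Wed (+1)  2001: Fri (+2)
  2002: Sat (+1)  2003: Sun (+1)  2004: Mon (+1)  2005: Wed (+2)  2006: Thu (+1) ✓
  2007: Fri (+1)  2008: Sat (+1)  2009: Mon (+2)  2010: Tue (+1)  … (37 more years) …
  2048: Sun (+1)  2049: Tue (+2)  2050: Wed (+1)  2051: Thu (+1) ✓  2052: Fri (+1)
  2053: Sun (+2)  2054: Mon (+1)  2055: Tue (+1)  2056: Wed (+1)  2057: Fri (+2)
  2058: Sat (+1)  2059: Sun (+1)  2060: Mon (+1)  2061: Wed (+2)
Thursday years: 2006, 2012, 2017, 2023, 2034, 2040, 2045, 2051 — 8 in total.

8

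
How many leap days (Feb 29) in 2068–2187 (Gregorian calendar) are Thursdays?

4

Leap years in 2068–2187: 29 of them.
Feb 29 weekday advances by 5 (mod 7) from one leap year to the next four years later (or differs when a century non-leap intervenes).
Leap-day weekdays: 2068:Wed 2072:Mon 2076:Sat 2080:Thu✓ 2084:Tue 2088:Sun 2092:Fri 2096:Wed 2104:Fri 2108:Wed 2112:Mon 2116:Sat 2120:Thu✓ …(3 more)… 2136:Wed 2140:Mon 2144:Sat 2148:Thu✓ 2152:Tue 2156:Sun 2160:Fri 2164:Wed 2168:Mon 2172:Sat 2176:Thu✓ 2180:Tue 2184:Sun
Thursday: 2080, 2120, 2148, 2176 → 4.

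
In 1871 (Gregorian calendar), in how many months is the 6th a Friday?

2

Check the 6th of each month of 1871: Jan 6: Fri, Feb 6: Mon, Mar 6: Mon, Apr 6: Thu, May 6: Sat, Jun 6: Tue, Jul 6: Thu, Aug 6: Sun, Sep 6: Wed, Oct 6: Fri, Nov 6: Mon, Dec 6: Wed.
Friday occurs in January, October — 2 months.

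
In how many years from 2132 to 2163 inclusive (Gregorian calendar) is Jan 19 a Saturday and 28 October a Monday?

3

Check each year's weekday for Jan 19 and 28 October:
  2132: Sat/Tue  2133: Mon/Wed  2134: Tue/Thu  2135: Wed/Fri  2136: Thu/Sun  2137: Sat/Mon ✓  2138: Sun/Tue  2139: Mon/Wed  2140: Tue/Fri  2141: Thu/Sat  2142: Fri/Sun  2143: Sat/Mon ✓  2144: Sun/Wed  2145: Tue/Thu  …(4 more)…  2150: Mon/Wed  2151: Tue/Thu  2152: Wed/Sat  2153: Fri/Sun  2154: Sat/Mon ✓  2155: Sun/Tue  2156: Mon/Thu  2157: Wed/Fri  2158: Thu/Sat  2159: Fri/Sun  2160: Sat/Tue  2161: Mon/Wed  2162: Tue/Thu  2163: Wed/Fri
Both conditions hold in: 2137, 2143, 2154 — 3.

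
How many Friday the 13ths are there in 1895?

2

Check the 13th of each month of 1895: Jan 13: Sun, Feb 13: Wed, Mar 13: Wed, Apr 13: Sat, May 13: Mon, Jun 13: Thu, Jul 13: Sat, Aug 13: Tue, Sep 13: Fri, Oct 13: Sun, Nov 13: Wed, Dec 13: Fri.
Friday occurs in September, December — 2 months.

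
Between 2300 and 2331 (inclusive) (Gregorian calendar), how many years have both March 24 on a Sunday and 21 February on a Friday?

Check each year's weekday for March 24 and 21 February:
  2300: Sat/Wed  2301: Sun/Thu  2302: Mon/Fri  2303: Tue/Sat  2304: Thu/Sun  2305: Fri/Tue  2306: Sat/Wed  2307: Sun/Thu  2308: Tue/Fri  2309: Wed/Sun  2310: Thu/Mon  2311: Fri/Tue  2312: Sun/Wed  2313: Mon/Fri  …(4 more)…  2318: Sun/Thu  2319: Mon/Fri  2320: Wed/Sat  2321: Thu/Mon  2322: Fri/Tue  2323: Sat/Wed  2324: Mon/Thu  2325: Tue/Sat  2326: Wed/Sun  2327: Thu/Mon  2328: Sat/Tue  2329: Sun/Thu  2330: Mon/Fri  2331: Tue/Sat
Both conditions hold in: no year — 0.

0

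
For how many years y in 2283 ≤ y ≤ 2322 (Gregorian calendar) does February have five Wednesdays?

1

February has 28 days (29 in leap years); it has five Wednesdays when Wednesday falls among the first (month-length − 28) days — i.e. when February 1 is Wednesday in a leap year (never in a common year).
February 1 by year: 2283:Thu 2284:Fri 2285:Sun 2286:Mon 2287:Tue 2288:Wed✓ 2289:Fri 2290:Sat 2291:Sun 2292:Mon 2293:Wed 2294:Thu 2295:Fri 2296:Sat 2297:Mon …(10 more)… 2308:Sat 2309:Mon 2310:Tue 2311:Wed 2312:Thu 2313:Sat 2314:Sun 2315:Mon 2316:Tue 2317:Thu 2318:Fri 2319:Sat 2320:Sun 2321:Tue 2322:Wed
Years with five Wednesdays: 2288 → 1.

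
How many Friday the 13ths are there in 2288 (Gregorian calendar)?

Check the 13th of each month of 2288: Jan 13: Fri, Feb 13: Mon, Mar 13: Tue, Apr 13: Fri, May 13: Sun, Jun 13: Wed, Jul 13: Fri, Aug 13: Mon, Sep 13: Thu, Oct 13: Sat, Nov 13: Tue, Dec 13: Thu.
Friday occurs in January, April, July — 3 months.

3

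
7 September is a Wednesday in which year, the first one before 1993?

From one year to the next, a fixed date's weekday advances by 1, or by 2 when a Feb 29 lies between the two dates.
1993: September 7 is Tuesday.
1992: Monday (−1)
1991: Saturday (−2)
1990: Friday (−1)
1989: Thursday (−1)
1988: Wednesday (−1)
7 September falls on a Wednesday in 1988.

1988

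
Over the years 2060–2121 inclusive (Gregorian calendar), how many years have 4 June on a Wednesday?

9

Track 4 June's weekday year by year (advancing +1, or +2 across a Feb 29):
  2060: Fri  2061: Sat (+1)  2062: Sun (+1)  2063: Mon (+1)  2064: Wed (+2) ✓
  2065: Thu (+1)  2066: Fri (+1)  2067: Sat (+1)  2068: Mon (+2)  2069: Tue (+1)
  2070: Wed (+1) ✓  2071: Thu (+1)  2072: Sat (+2)  2073: Sun (+1)  … (34 more years) …
  2108: Mon (+2)  2109: Tue (+1)  2110: Wed (+1) ✓  2111: Thu (+1)  2112: Sat (+2)
  2113: Sun (+1)  2114: Mon (+1)  2115: Tue (+1)  2116: Thu (+2)  2117: Fri (+1)
  2118: Sat (+1)  2119: Sun (+1)  2120: Tue (+2)  2121: Wed (+1) ✓
Wednesday years: 2064, 2070, 2081, 2087, 2092, 2098, 2104, 2110, 2121 — 9 in total.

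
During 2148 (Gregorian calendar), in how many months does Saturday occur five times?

A month of length L has five Saturdays iff its first Saturday is on day ≤ L−28 (so day 1–3 in a 31-day month, 1–2 in a 30-day month, day 1 in a leap February).
Checking each month of 2148: Jan starts Mon (31d); Feb starts Thu (29d); Mar starts Fri (31d) ✓; Apr starts Mon (30d); May starts Wed (31d); Jun starts Sat (30d) ✓; Jul starts Mon (31d); Aug starts Thu (31d) ✓; Sep starts Sun (30d); Oct starts Tue (31d); Nov starts Fri (30d) ✓; Dec starts Sun (31d).
Five-Saturday months: March, June, August, November → 4.

4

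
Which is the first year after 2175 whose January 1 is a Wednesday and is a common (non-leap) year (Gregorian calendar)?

Jan 1 advances by 2 weekdays after a leap year and by 1 after a common year.
2175: Jan 1 is Sunday.
2176: Monday (leap)
2177: Wednesday
2177 begins on a Wednesday and is a common year.

2177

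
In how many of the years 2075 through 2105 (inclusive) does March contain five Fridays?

March has 31 days; it has five Fridays when Friday falls among the first (month-length − 28) days — i.e. when March 1 is one of Friday/Thursday/Wednesday.
March 1 by year: 2075:Fri✓ 2076:Sun 2077:Mon 2078:Tue 2079:Wed✓ 2080:Fri✓ 2081:Sat 2082:Sun 2083:Mon 2084:Wed✓ 2085:Thu✓ 2086:Fri✓ 2087:Sat 2088:Mon 2089:Tue 2090:Wed✓ 2091:Thu✓ 2092:Sat 2093:Sun 2094:Mon 2095:Tue 2096:Thu✓ 2097:Fri✓ 2098:Sat 2099:Sun 2100:Mon 2101:Tue 2102:Wed✓ 2103:Thu✓ 2104:Sat 2105:Sun
Years with five Fridays: 2075, 2079, 2080, 2084, 2085, 2086, 2090, 2091, 2096, 2097, 2102, 2103 → 12.

12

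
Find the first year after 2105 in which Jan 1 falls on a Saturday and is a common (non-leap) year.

2107

Jan 1 advances by 2 weekdays after a leap year and by 1 after a common year.
2105: Jan 1 is Thursday.
2106: Friday
2107: Saturday
2107 begins on a Saturday and is a common year.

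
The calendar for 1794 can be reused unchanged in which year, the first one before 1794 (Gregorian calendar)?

1783

Two years share a calendar iff Jan 1 falls on the same weekday and both are leap or both are common. 1794: Jan 1 is Wednesday, common year.
1793: Jan 1 Tuesday, common
1792: Jan 1 Sunday, leap
1791: Jan 1 Saturday, common
1790: Jan 1 Friday, common
1789: Jan 1 Thursday, common
1788: Jan 1 Tuesday, leap
1787: Jan 1 Monday, common
1786: Jan 1 Sunday, common
1785: Jan 1 Saturday, common
1784: Jan 1 Thursday, leap
1783: Jan 1 Wednesday, common
1783 matches on both conditions.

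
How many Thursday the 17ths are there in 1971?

1

Check the 17th of each month of 1971: Jan 17: Sun, Feb 17: Wed, Mar 17: Wed, Apr 17: Sat, May 17: Mon, Jun 17: Thu, Jul 17: Sat, Aug 17: Tue, Sep 17: Fri, Oct 17: Sun, Nov 17: Wed, Dec 17: Fri.
Thursday occurs in June — 1 month.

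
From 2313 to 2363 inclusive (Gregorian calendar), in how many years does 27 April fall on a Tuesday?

Track 27 April's weekday year by year (advancing +1, or +2 across a Feb 29):
  2313: Sun  2314: Mon (+1)  2315: Tue (+1) ✓  2316: Thu (+2)  2317: Fri (+1)
  2318: Sat (+1)  2319: Sun (+1)  2320: Tue (+2) ✓  2321: Wed (+1)  2322: Thu (+1)
  2323: Fri (+1)  2324: Sun (+2)  2325: Mon (+1)  2326: Tue (+1) ✓  … (23 more years) …
  2350: Thu (+1)  2351: Fri (+1)  2352: Sun (+2)  2353: Mon (+1)  2354: Tue (+1) ✓
  2355: Wed (+1)  2356: Fri (+2)  2357: Sat (+1)  2358: Sun (+1)  2359: Mon (+1)
  2360: Wed (+2)  2361: Thu (+1)  2362: Fri (+1)  2363: Sat (+1)
Tuesday years: 2315, 2320, 2326, 2337, 2343, 2348, 2354 — 7 in total.

7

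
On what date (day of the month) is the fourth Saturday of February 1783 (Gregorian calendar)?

February 1, 1783 is a Saturday, so the first Saturday is the 1st.
The fourth Saturday is 1 + 21 = 22.

22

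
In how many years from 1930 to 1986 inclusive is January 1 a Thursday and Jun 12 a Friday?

Check each year's weekday for January 1 and Jun 12:
  1930: Wed/Thu  1931: Thu/Fri ✓  1932: Fri/Sun  1933: Sun/Mon  1934: Mon/Tue  1935: Tue/Wed  1936: Wed/Fri  1937: Fri/Sat  1938: Sat/Sun  1939: Sun/Mon  1940: Mon/Wed  1941: Wed/Thu  1942: Thu/Fri ✓  1943: Fri/Sat  …(29 more)…  1973: Mon/Tue  1974: Tue/Wed  1975: Wed/Thu  1976: Thu/Sat  1977: Sat/Sun  1978: Sun/Mon  1979: Mon/Tue  1980: Tue/Thu  1981: Thu/Fri ✓  1982: Fri/Sat  1983: Sat/Sun  1984: Sun/Tue  1985: Tue/Wed  1986: Wed/Thu
Both conditions hold in: 1931, 1942, 1953, 1959, 1970, 1981 — 6.

6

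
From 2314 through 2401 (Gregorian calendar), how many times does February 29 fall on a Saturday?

Leap years in 2314–2401: 22 of them.
Feb 29 weekday advances by 5 (mod 7) from one leap year to the next four years later (or differs when a century non-leap intervenes).
Leap-day weekdays: 2316:Tue 2320:Sun 2324:Fri 2328:Wed 2332:Mon 2336:Sat✓ 2340:Thu 2344:Tue 2348:Sun 2352:Fri 2356:Wed 2360:Mon 2364:Sat✓ 2368:Thu 2372:Tue 2376:Sun 2380:Fri 2384:Wed 2388:Mon 2392:Sat✓ 2396:Thu 2400:Tue
Saturday: 2336, 2364, 2392 → 3.

3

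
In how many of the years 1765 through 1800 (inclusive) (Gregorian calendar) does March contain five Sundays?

17

March has 31 days; it has five Sundays when Sunday falls among the first (month-length − 28) days — i.e. when March 1 is one of Sunday/Saturday/Friday.
March 1 by year: 1765:Fri✓ 1766:Sat✓ 1767:Sun✓ 1768:Tue 1769:Wed 1770:Thu 1771:Fri✓ 1772:Sun✓ 1773:Mon 1774:Tue 1775:Wed 1776:Fri✓ 1777:Sat✓ 1778:Sun✓ 1779:Mon …(6 more)… 1786:Wed 1787:Thu 1788:Sat✓ 1789:Sun✓ 1790:Mon 1791:Tue 1792:Thu 1793:Fri✓ 1794:Sat✓ 1795:Sun✓ 1796:Tue 1797:Wed 1798:Thu 1799:Fri✓ 1800:Sat✓
Years with five Sundays: 1765, 1766, 1767, 1771, 1772, 1776, 1777, 1778, 1782, 1783, 1788, 1789, 1793, 1794, 1795, 1799, 1800 → 17.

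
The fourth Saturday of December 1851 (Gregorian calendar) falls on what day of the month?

December 1, 1851 is a Monday, so the first Saturday is the 6th.
The fourth Saturday is 6 + 21 = 27.

27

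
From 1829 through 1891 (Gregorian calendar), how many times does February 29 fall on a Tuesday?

2

Leap years in 1829–1891: 15 of them.
Feb 29 weekday advances by 5 (mod 7) from one leap year to the next four years later (or differs when a century non-leap intervenes).
Leap-day weekdays: 1832:Wed 1836:Mon 1840:Sat 1844:Thu 1848:Tue✓ 1852:Sun 1856:Fri 1860:Wed 1864:Mon 1868:Sat 1872:Thu 1876:Tue✓ 1880:Sun 1884:Fri 1888:Wed
Tuesday: 1848, 1876 → 2.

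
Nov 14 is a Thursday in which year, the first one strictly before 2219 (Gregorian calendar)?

2216

From one year to the next, a fixed date's weekday advances by 1, or by 2 when a Feb 29 lies between the two dates.
2219: November 14 is Sunday.
2218: Saturday (−1)
2217: Friday (−1)
2216: Thursday (−1)
Nov 14 falls on a Thursday in 2216.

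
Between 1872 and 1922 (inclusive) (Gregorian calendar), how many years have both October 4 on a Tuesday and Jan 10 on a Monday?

Check each year's weekday for October 4 and Jan 10:
  1872: Fri/Wed  1873: Sat/Fri  1874: Sun/Sat  1875: Mon/Sun  1876: Wed/Mon  1877: Thu/Wed  1878: Fri/Thu  1879: Sat/Fri  1880: Mon/Sat  1881: Tue/Mon ✓  1882: Wed/Tue  1883: Thu/Wed  1884: Sat/Thu  1885: Sun/Sat  …(23 more)…  1909: Mon/Sun  1910: Tue/Mon ✓  1911: Wed/Tue  1912: Fri/Wed  1913: Sat/Fri  1914: Sun/Sat  1915: Mon/Sun  1916: Wed/Mon  1917: Thu/Wed  1918: Fri/Thu  1919: Sat/Fri  1920: Mon/Sat  1921: Tue/Mon ✓  1922: Wed/Tue
Both conditions hold in: 1881, 1887, 1898, 1910, 1921 — 5.

5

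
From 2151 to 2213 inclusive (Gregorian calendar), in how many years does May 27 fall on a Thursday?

Track May 27's weekday year by year (advancing +1, or +2 across a Feb 29):
  2151: Thu ✓  2152: Sat (+2)  2153: Sun (+1)  2154: Mon (+1)  2155: Tue (+1)
  2156: Thu (+2) ✓  2157: Fri (+1)  2158: Sat (+1)  2159: Sun (+1)  2160: Tue (+2)
  2161: Wed (+1)  2162: Thu (+1) ✓  2163: Fri (+1)  2164: Sun (+2)  … (35 more years) …
  2200: Tue (+1)  2201: Wed (+1)  2202: Thu (+1) ✓  2203: Fri (+1)  2204: Sun (+2)
  2205: Mon (+1)  2206: Tue (+1)  2207: Wed (+1)  2208: Fri (+2)  2209: Sat (+1)
  2210: Sun (+1)  2211: Mon (+1)  2212: Wed (+2)  2213: Thu (+1) ✓
Thursday years: 2151, 2156, 2162, 2173, 2179, 2184, 2190, 2202, 2213 — 9 in total.

9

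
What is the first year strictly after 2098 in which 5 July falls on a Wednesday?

From one year to the next, a fixed date's weekday advances by 1, or by 2 when a Feb 29 lies between the two dates.
2098: July 5 is Saturday.
2099: Sunday (+1)
2100: Monday (+1)
2101: Tuesday (+1)
2102: Wednesday (+1)
5 July falls on a Wednesday in 2102.

2102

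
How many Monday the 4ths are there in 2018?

Check the 4th of each month of 2018: Jan 4: Thu, Feb 4: Sun, Mar 4: Sun, Apr 4: Wed, May 4: Fri, Jun 4: Mon, Jul 4: Wed, Aug 4: Sat, Sep 4: Tue, Oct 4: Thu, Nov 4: Sun, Dec 4: Tue.
Monday occurs in June — 1 month.

1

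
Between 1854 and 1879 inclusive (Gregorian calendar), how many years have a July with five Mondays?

12

July has 31 days; it has five Mondays when Monday falls among the first (month-length − 28) days — i.e. when July 1 is one of Monday/Sunday/Saturday.
July 1 by year: 1854:Sat✓ 1855:Sun✓ 1856:Tue 1857:Wed 1858:Thu 1859:Fri 1860:Sun✓ 1861:Mon✓ 1862:Tue 1863:Wed 1864:Fri 1865:Sat✓ 1866:Sun✓ 1867:Mon✓ 1868:Wed 1869:Thu 1870:Fri 1871:Sat✓ 1872:Mon✓ 1873:Tue 1874:Wed 1875:Thu 1876:Sat✓ 1877:Sun✓ 1878:Mon✓ 1879:Tue
Years with five Mondays: 1854, 1855, 1860, 1861, 1865, 1866, 1867, 1871, 1872, 1876, 1877, 1878 → 12.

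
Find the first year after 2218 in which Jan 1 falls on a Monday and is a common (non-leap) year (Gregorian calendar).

Jan 1 advances by 2 weekdays after a leap year and by 1 after a common year.
2218: Jan 1 is Thursday.
2219: Friday
2220: Saturday (leap)
2221: Monday
2221 begins on a Monday and is a common year.

2221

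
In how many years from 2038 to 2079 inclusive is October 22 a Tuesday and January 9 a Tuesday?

Check each year's weekday for October 22 and January 9:
  2038: Fri/Sat  2039: Sat/Sun  2040: Mon/Mon  2041: Tue/Wed  2042: Wed/Thu  2043: Thu/Fri  2044: Sat/Sat  2045: Sun/Mon  2046: Mon/Tue  2047: Tue/Wed  2048: Thu/Thu  2049: Fri/Sat  2050: Sat/Sun  2051: Sun/Mon  …(14 more)…  2066: Fri/Sat  2067: Sat/Sun  2068: Mon/Mon  2069: Tue/Wed  2070: Wed/Thu  2071: Thu/Fri  2072: Sat/Sat  2073: Sun/Mon  2074: Mon/Tue  2075: Tue/Wed  2076: Thu/Thu  2077: Fri/Sat  2078: Sat/Sun  2079: Sun/Mon
Both conditions hold in: 2052 — 1.

1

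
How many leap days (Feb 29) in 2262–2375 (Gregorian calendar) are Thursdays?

Leap years in 2262–2375: 27 of them.
Feb 29 weekday advances by 5 (mod 7) from one leap year to the next four years later (or differs when a century non-leap intervenes).
Leap-day weekdays: 2264:Mon 2268:Sat 2272:Thu✓ 2276:Tue 2280:Sun 2284:Fri 2288:Wed 2292:Mon 2296:Sat 2304:Mon 2308:Sat 2312:Thu✓ 2316:Tue 2320:Sun 2324:Fri 2328:Wed 2332:Mon 2336:Sat 2340:Thu✓ 2344:Tue 2348:Sun 2352:Fri 2356:Wed 2360:Mon 2364:Sat 2368:Thu✓ 2372:Tue
Thursday: 2272, 2312, 2340, 2368 → 4.

4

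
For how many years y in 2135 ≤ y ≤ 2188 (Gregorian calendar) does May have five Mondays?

May has 31 days; it has five Mondays when Monday falls among the first (month-length − 28) days — i.e. when May 1 is one of Monday/Sunday/Saturday.
May 1 by year: 2135:Sun✓ 2136:Tue 2137:Wed 2138:Thu 2139:Fri 2140:Sun✓ 2141:Mon✓ 2142:Tue 2143:Wed 2144:Fri 2145:Sat✓ 2146:Sun✓ 2147:Mon✓ 2148:Wed 2149:Thu …(24 more)… 2174:Sun✓ 2175:Mon✓ 2176:Wed 2177:Thu 2178:Fri 2179:Sat✓ 2180:Mon✓ 2181:Tue 2182:Wed 2183:Thu 2184:Sat✓ 2185:Sun✓ 2186:Mon✓ 2187:Tue 2188:Thu
Years with five Mondays: 2135, 2140, 2141, 2145, 2146, 2147, 2151, 2152, 2156, 2157, 2158, 2162, 2163, 2168, 2169, 2173, 2174, 2175, 2179, 2180, 2184, 2185, 2186 → 23.

23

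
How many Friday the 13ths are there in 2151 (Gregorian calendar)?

1

Check the 13th of each month of 2151: Jan 13: Wed, Feb 13: Sat, Mar 13: Sat, Apr 13: Tue, May 13: Thu, Jun 13: Sun, Jul 13: Tue, Aug 13: Fri, Sep 13: Mon, Oct 13: Wed, Nov 13: Sat, Dec 13: Mon.
Friday occurs in August — 1 month.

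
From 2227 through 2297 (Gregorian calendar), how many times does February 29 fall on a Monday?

3

Leap years in 2227–2297: 18 of them.
Feb 29 weekday advances by 5 (mod 7) from one leap year to the next four years later (or differs when a century non-leap intervenes).
Leap-day weekdays: 2228:Fri 2232:Wed 2236:Mon✓ 2240:Sat 2244:Thu 2248:Tue 2252:Sun 2256:Fri 2260:Wed 2264:Mon✓ 2268:Sat 2272:Thu 2276:Tue 2280:Sun 2284:Fri 2288:Wed 2292:Mon✓ 2296:Sat
Monday: 2236, 2264, 2292 → 3.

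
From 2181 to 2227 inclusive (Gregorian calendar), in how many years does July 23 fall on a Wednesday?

Track July 23's weekday year by year (advancing +1, or +2 across a Feb 29):
  2181: Mon  2182: Tue (+1)  2183: Wed (+1) ✓  2184: Fri (+2)  2185: Sat (+1)
  2186: Sun (+1)  2187: Mon (+1)  2188: Wed (+2) ✓  2189: Thu (+1)  2190: Fri (+1)
  2191: Sat (+1)  2192: Mon (+2)  2193: Tue (+1)  2194: Wed (+1) ✓  … (19 more years) …
  2214: Sat (+1)  2215: Sun (+1)  2216: Tue (+2)  2217: Wed (+1) ✓  2218: Thu (+1)
  2219: Fri (+1)  2220: Sun (+2)  2221: Mon (+1)  2222: Tue (+1)  2223: Wed (+1) ✓
  2224: Fri (+2)  2225: Sat (+1)  2226: Sun (+1)  2227: Mon (+1)
Wednesday years: 2183, 2188, 2194, 2200, 2206, 2217, 2223 — 7 in total.

7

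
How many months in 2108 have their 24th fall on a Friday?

2

Check the 24th of each month of 2108: Jan 24: Tue, Feb 24: Fri, Mar 24: Sat, Apr 24: Tue, May 24: Thu, Jun 24: Sun, Jul 24: Tue, Aug 24: Fri, Sep 24: Mon, Oct 24: Wed, Nov 24: Sat, Dec 24: Mon.
Friday occurs in February, August — 2 months.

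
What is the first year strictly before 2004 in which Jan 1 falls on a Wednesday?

2003

From one year to the next, a fixed date's weekday advances by 1, or by 2 when a Feb 29 lies between the two dates.
2004: January 1 is Thursday.
2003: Wednesday (−1)
Jan 1 falls on a Wednesday in 2003.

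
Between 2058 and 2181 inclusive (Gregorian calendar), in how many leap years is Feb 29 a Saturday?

4

Leap years in 2058–2181: 30 of them.
Feb 29 weekday advances by 5 (mod 7) from one leap year to the next four years later (or differs when a century non-leap intervenes).
Leap-day weekdays: 2060:Sun 2064:Fri 2068:Wed 2072:Mon 2076:Sat✓ 2080:Thu 2084:Tue 2088:Sun 2092:Fri 2096:Wed 2104:Fri 2108:Wed 2112:Mon …(4 more)… 2132:Fri 2136:Wed 2140:Mon 2144:Sat✓ 2148:Thu 2152:Tue 2156:Sun 2160:Fri 2164:Wed 2168:Mon 2172:Sat✓ 2176:Thu 2180:Tue
Saturday: 2076, 2116, 2144, 2172 → 4.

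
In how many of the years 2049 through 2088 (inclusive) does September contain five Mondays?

September has 30 days; it has five Mondays when Monday falls among the first (month-length − 28) days — i.e. when September 1 is one of Monday/Sunday.
September 1 by year: 2049:Wed 2050:Thu 2051:Fri 2052:Sun✓ 2053:Mon✓ 2054:Tue 2055:Wed 2056:Fri 2057:Sat 2058:Sun✓ 2059:Mon✓ 2060:Wed 2061:Thu 2062:Fri 2063:Sat …(10 more)… 2074:Sat 2075:Sun✓ 2076:Tue 2077:Wed 2078:Thu 2079:Fri 2080:Sun✓ 2081:Mon✓ 2082:Tue 2083:Wed 2084:Fri 2085:Sat 2086:Sun✓ 2087:Mon✓ 2088:Wed
Years with five Mondays: 2052, 2053, 2058, 2059, 2064, 2069, 2070, 2075, 2080, 2081, 2086, 2087 → 12.

12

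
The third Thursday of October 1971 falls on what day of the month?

21

October 1, 1971 is a Friday, so the first Thursday is the 7th.
The third Thursday is 7 + 14 = 21.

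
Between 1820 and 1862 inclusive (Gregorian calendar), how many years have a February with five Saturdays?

February has 28 days (29 in leap years); it has five Saturdays when Saturday falls among the first (month-length − 28) days — i.e. when February 1 is Saturday in a leap year (never in a common year).
February 1 by year: 1820:Tue 1821:Thu 1822:Fri 1823:Sat 1824:Sun 1825:Tue 1826:Wed 1827:Thu 1828:Fri 1829:Sun 1830:Mon 1831:Tue 1832:Wed 1833:Fri 1834:Sat …(13 more)… 1848:Tue 1849:Thu 1850:Fri 1851:Sat 1852:Sun 1853:Tue 1854:Wed 1855:Thu 1856:Fri 1857:Sun 1858:Mon 1859:Tue 1860:Wed 1861:Fri 1862:Sat
Years with five Saturdays: 1840 → 1.

1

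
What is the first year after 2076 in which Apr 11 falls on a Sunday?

2077

From one year to the next, a fixed date's weekday advances by 1, or by 2 when a Feb 29 lies between the two dates.
2076: April 11 is Saturday.
2077: Sunday (+1)
Apr 11 falls on a Sunday in 2077.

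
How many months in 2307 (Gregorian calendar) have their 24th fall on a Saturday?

1

Check the 24th of each month of 2307: Jan 24: Thu, Feb 24: Sun, Mar 24: Sun, Apr 24: Wed, May 24: Fri, Jun 24: Mon, Jul 24: Wed, Aug 24: Sat, Sep 24: Tue, Oct 24: Thu, Nov 24: Sun, Dec 24: Tue.
Saturday occurs in August — 1 month.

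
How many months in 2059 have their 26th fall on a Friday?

Check the 26th of each month of 2059: Jan 26: Sun, Feb 26: Wed, Mar 26: Wed, Apr 26: Sat, May 26: Mon, Jun 26: Thu, Jul 26: Sat, Aug 26: Tue, Sep 26: Fri, Oct 26: Sun, Nov 26: Wed, Dec 26: Fri.
Friday occurs in September, December — 2 months.

2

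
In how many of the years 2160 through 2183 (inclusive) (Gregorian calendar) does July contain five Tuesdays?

11

July has 31 days; it has five Tuesdays when Tuesday falls among the first (month-length − 28) days — i.e. when July 1 is one of Tuesday/Monday/Sunday.
July 1 by year: 2160:Tue✓ 2161:Wed 2162:Thu 2163:Fri 2164:Sun✓ 2165:Mon✓ 2166:Tue✓ 2167:Wed 2168:Fri 2169:Sat 2170:Sun✓ 2171:Mon✓ 2172:Wed 2173:Thu 2174:Fri 2175:Sat 2176:Mon✓ 2177:Tue✓ 2178:Wed 2179:Thu 2180:Sat 2181:Sun✓ 2182:Mon✓ 2183:Tue✓
Years with five Tuesdays: 2160, 2164, 2165, 2166, 2170, 2171, 2176, 2177, 2181, 2182, 2183 → 11.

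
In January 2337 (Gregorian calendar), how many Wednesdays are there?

January 2337 has 31 days and begins on Friday.
The first Wednesday is January 6.
Wednesdays fall on 6, 13, 20, 27 — that's 4.

4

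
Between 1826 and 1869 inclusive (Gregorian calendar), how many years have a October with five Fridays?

19

October has 31 days; it has five Fridays when Friday falls among the first (month-length − 28) days — i.e. when October 1 is one of Friday/Thursday/Wednesday.
October 1 by year: 1826:Sun 1827:Mon 1828:Wed✓ 1829:Thu✓ 1830:Fri✓ 1831:Sat 1832:Mon 1833:Tue 1834:Wed✓ 1835:Thu✓ 1836:Sat 1837:Sun 1838:Mon 1839:Tue 1840:Thu✓ …(14 more)… 1855:Mon 1856:Wed✓ 1857:Thu✓ 1858:Fri✓ 1859:Sat 1860:Mon 1861:Tue 1862:Wed✓ 1863:Thu✓ 1864:Sat 1865:Sun 1866:Mon 1867:Tue 1868:Thu✓ 1869:Fri✓
Years with five Fridays: 1828, 1829, 1830, 1834, 1835, 1840, 1841, 1845, 1846, 1847, 1851, 1852, 1856, 1857, 1858, 1862, 1863, 1868, 1869 → 19.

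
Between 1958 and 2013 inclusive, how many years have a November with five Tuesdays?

November has 30 days; it has five Tuesdays when Tuesday falls among the first (month-length − 28) days — i.e. when November 1 is one of Tuesday/Monday.
November 1 by year: 1958:Sat 1959:Sun 1960:Tue✓ 1961:Wed 1962:Thu 1963:Fri 1964:Sun 1965:Mon✓ 1966:Tue✓ 1967:Wed 1968:Fri 1969:Sat 1970:Sun 1971:Mon✓ 1972:Wed …(26 more)… 1999:Mon✓ 2000:Wed 2001:Thu 2002:Fri 2003:Sat 2004:Mon✓ 2005:Tue✓ 2006:Wed 2007:Thu 2008:Sat 2009:Sun 2010:Mon✓ 2011:Tue✓ 2012:Thu 2013:Fri
Years with five Tuesdays: 1960, 1965, 1966, 1971, 1976, 1977, 1982, 1983, 1988, 1993, 1994, 1999, 2004, 2005, 2010, 2011 → 16.

16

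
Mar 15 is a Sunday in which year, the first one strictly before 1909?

From one year to the next, a fixed date's weekday advances by 1, or by 2 when a Feb 29 lies between the two dates.
1909: March 15 is Monday.
1908: Sunday (−1)
Mar 15 falls on a Sunday in 1908.

1908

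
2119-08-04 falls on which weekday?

Friday

January 1, 2119 is a Sunday.
August 4 is day 216 of the year, i.e. 215 days after Jan 1.
215 mod 7 = 5, so advance 5 weekdays from Sunday: Friday.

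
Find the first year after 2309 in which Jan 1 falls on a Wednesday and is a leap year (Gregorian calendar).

Jan 1 advances by 2 weekdays after a leap year and by 1 after a common year.
2309: Jan 1 is Friday.
2310: Saturday
2311: Sunday
2312: Monday (leap)
2313: Wednesday
2314: Thursday
2315: Friday
2316: Saturday (leap)
2317: Monday
2318: Tuesday
2319: Wednesday
2320: Thursday (leap)
2321: Saturday
2322: Sunday
2323: Monday
2324: Tuesday (leap)
2325: Thursday
2326: Friday
2327: Saturday
2328: Sunday (leap)
2329: Tuesday
2330: Wednesday
2331: Thursday
2332: Friday (leap)
2333: Sunday
2334: Monday
2335: Tuesday
2336: Wednesday (leap)
2336 begins on a Wednesday and is a leap year.

2336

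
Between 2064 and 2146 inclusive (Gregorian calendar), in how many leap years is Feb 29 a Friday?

Leap years in 2064–2146: 20 of them.
Feb 29 weekday advances by 5 (mod 7) from one leap year to the next four years later (or differs when a century non-leap intervenes).
Leap-day weekdays: 2064:Fri✓ 2068:Wed 2072:Mon 2076:Sat 2080:Thu 2084:Tue 2088:Sun 2092:Fri✓ 2096:Wed 2104:Fri✓ 2108:Wed 2112:Mon 2116:Sat 2120:Thu 2124:Tue 2128:Sun 2132:Fri✓ 2136:Wed 2140:Mon 2144:Sat
Friday: 2064, 2092, 2104, 2132 → 4.

4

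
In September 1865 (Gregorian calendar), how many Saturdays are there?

5

September 1865 has 30 days and begins on Friday.
The first Saturday is September 2.
Saturdays fall on 2, 9, 16, 23, 30 — that's 5.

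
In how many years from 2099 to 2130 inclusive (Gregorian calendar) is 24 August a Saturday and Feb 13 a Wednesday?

3

Check each year's weekday for 24 August and Feb 13:
  2099: Mon/Fri  2100: Tue/Sat  2101: Wed/Sun  2102: Thu/Mon  2103: Fri/Tue  2104: Sun/Wed  2105: Mon/Fri  2106: Tue/Sat  2107: Wed/Sun  2108: Fri/Mon  2109: Sat/Wed ✓  2110: Sun/Thu  2111: Mon/Fri  2112: Wed/Sat  …(4 more)…  2117: Tue/Sat  2118: Wed/Sun  2119: Thu/Mon  2120: Sat/Tue  2121: Sun/Thu  2122: Mon/Fri  2123: Tue/Sat  2124: Thu/Sun  2125: Fri/Tue  2126: Sat/Wed ✓  2127: Sun/Thu  2128: Tue/Fri  2129: Wed/Sun  2130: Thu/Mon
Both conditions hold in: 2109, 2115, 2126 — 3.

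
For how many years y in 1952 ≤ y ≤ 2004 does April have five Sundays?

14

April has 30 days; it has five Sundays when Sunday falls among the first (month-length − 28) days — i.e. when April 1 is one of Sunday/Saturday.
April 1 by year: 1952:Tue 1953:Wed 1954:Thu 1955:Fri 1956:Sun✓ 1957:Mon 1958:Tue 1959:Wed 1960:Fri 1961:Sat✓ 1962:Sun✓ 1963:Mon 1964:Wed 1965:Thu 1966:Fri …(23 more)… 1990:Sun✓ 1991:Mon 1992:Wed 1993:Thu 1994:Fri 1995:Sat✓ 1996:Mon 1997:Tue 1998:Wed 1999:Thu 2000:Sat✓ 2001:Sun✓ 2002:Mon 2003:Tue 2004:Thu
Years with five Sundays: 1956, 1961, 1962, 1967, 1972, 1973, 1978, 1979, 1984, 1989, 1990, 1995, 2000, 2001 → 14.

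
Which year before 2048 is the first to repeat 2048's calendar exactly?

2020

Two years share a calendar iff Jan 1 falls on the same weekday and both are leap or both are common. 2048: Jan 1 is Wednesday, leap year.
2047: Jan 1 Tuesday, common
2046: Jan 1 Monday, common
2045: Jan 1 Sunday, common
2044: Jan 1 Friday, leap
2043: Jan 1 Thursday, common
2042: Jan 1 Wednesday, common
2041: Jan 1 Tuesday, common
2040: Jan 1 Sunday, leap
2039: Jan 1 Saturday, common
2038: Jan 1 Friday, common
2037: Jan 1 Thursday, common
2036: Jan 1 Tuesday, leap
2035: Jan 1 Monday, common
2034: Jan 1 Sunday, common
2033: Jan 1 Saturday, common
2032: Jan 1 Thursday, leap
2031: Jan 1 Wednesday, common
2030: Jan 1 Tuesday, common
2029: Jan 1 Monday, common
2028: Jan 1 Saturday, leap
2027: Jan 1 Friday, common
2026: Jan 1 Thursday, common
2025: Jan 1 Wednesday, common
2024: Jan 1 Monday, leap
2023: Jan 1 Sunday, common
2022: Jan 1 Saturday, common
2021: Jan 1 Friday, common
2020: Jan 1 Wednesday, leap
2020 matches on both conditions.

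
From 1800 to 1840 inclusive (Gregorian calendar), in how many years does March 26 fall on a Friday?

Track March 26's weekday year by year (advancing +1, or +2 across a Feb 29):
  1800: Wed  1801: Thu (+1)  1802: Fri (+1) ✓  1803: Sat (+1)  1804: Mon (+2)
  1805: Tue (+1)  1806: Wed (+1)  1807: Thu (+1)  1808: Sat (+2)  1809: Sun (+1)
  1810: Mon (+1)  1811: Tue (+1)  1812: Thu (+2)  1813: Fri (+1) ✓  … (13 more years) …
  1827: Mon (+1)  1828: Wed (+2)  1829: Thu (+1)  1830: Fri (+1) ✓  1831: Sat (+1)
  1832: Mon (+2)  1833: Tue (+1)  1834: Wed (+1)  1835: Thu (+1)  1836: Sat (+2)
  1837: Sun (+1)  1838: Mon (+1)  1839: Tue (+1)  1840: Thu (+2)
Friday years: 1802, 1813, 1819, 1824, 1830 — 5 in total.

5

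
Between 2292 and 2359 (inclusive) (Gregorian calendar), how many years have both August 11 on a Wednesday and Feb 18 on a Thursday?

7

Check each year's weekday for August 11 and Feb 18:
  2292: Thu/Thu  2293: Fri/Sat  2294: Sat/Sun  2295: Sun/Mon  2296: Tue/Tue  2297: Wed/Thu ✓  2298: Thu/Fri  2299: Fri/Sat  2300: Sat/Sun  2301: Sun/Mon  2302: Mon/Tue  2303: Tue/Wed  2304: Thu/Thu  2305: Fri/Sat  …(40 more)…  2346: Sun/Mon  2347: Mon/Tue  2348: Wed/Wed  2349: Thu/Fri  2350: Fri/Sat  2351: Sat/Sun  2352: Mon/Mon  2353: Tue/Wed  2354: Wed/Thu ✓  2355: Thu/Fri  2356: Sat/Sat  2357: Sun/Mon  2358: Mon/Tue  2359: Tue/Wed
Both conditions hold in: 2297, 2309, 2315, 2326, 2337, 2343, 2354 — 7.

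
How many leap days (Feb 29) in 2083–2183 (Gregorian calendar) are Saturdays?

Leap years in 2083–2183: 24 of them.
Feb 29 weekday advances by 5 (mod 7) from one leap year to the next four years later (or differs when a century non-leap intervenes).
Leap-day weekdays: 2084:Tue 2088:Sun 2092:Fri 2096:Wed 2104:Fri 2108:Wed 2112:Mon 2116:Sat✓ 2120:Thu 2124:Tue 2128:Sun 2132:Fri 2136:Wed 2140:Mon 2144:Sat✓ 2148:Thu 2152:Tue 2156:Sun 2160:Fri 2164:Wed 2168:Mon 2172:Sat✓ 2176:Thu 2180:Tue
Saturday: 2116, 2144, 2172 → 3.

3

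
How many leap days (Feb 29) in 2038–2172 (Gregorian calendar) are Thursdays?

Leap years in 2038–2172: 33 of them.
Feb 29 weekday advances by 5 (mod 7) from one leap year to the next four years later (or differs when a century non-leap intervenes).
Leap-day weekdays: 2040:Wed 2044:Mon 2048:Sat 2052:Thu✓ 2056:Tue 2060:Sun 2064:Fri 2068:Wed 2072:Mon 2076:Sat 2080:Thu✓ 2084:Tue 2088:Sun …(7 more)… 2124:Tue 2128:Sun 2132:Fri 2136:Wed 2140:Mon 2144:Sat 2148:Thu✓ 2152:Tue 2156:Sun 2160:Fri 2164:Wed 2168:Mon 2172:Sat
Thursday: 2052, 2080, 2120, 2148 → 4.

4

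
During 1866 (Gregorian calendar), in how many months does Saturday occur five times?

4

A month of length L has five Saturdays iff its first Saturday is on day ≤ L−28 (so day 1–3 in a 31-day month, 1–2 in a 30-day month, day 1 in a leap February).
Checking each month of 1866: Jan starts Mon (31d); Feb starts Thu (28d); Mar starts Thu (31d) ✓; Apr starts Sun (30d); May starts Tue (31d); Jun starts Fri (30d) ✓; Jul starts Sun (31d); Aug starts Wed (31d); Sep starts Sat (30d) ✓; Oct starts Mon (31d); Nov starts Thu (30d); Dec starts Sat (31d) ✓.
Five-Saturday months: March, June, September, December → 4.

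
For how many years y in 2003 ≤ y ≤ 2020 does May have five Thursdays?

8

May has 31 days; it has five Thursdays when Thursday falls among the first (month-length − 28) days — i.e. when May 1 is one of Thursday/Wednesday/Tuesday.
May 1 by year: 2003:Thu✓ 2004:Sat 2005:Sun 2006:Mon 2007:Tue✓ 2008:Thu✓ 2009:Fri 2010:Sat 2011:Sun 2012:Tue✓ 2013:Wed✓ 2014:Thu✓ 2015:Fri 2016:Sun 2017:Mon 2018:Tue✓ 2019:Wed✓ 2020:Fri
Years with five Thursdays: 2003, 2007, 2008, 2012, 2013, 2014, 2018, 2019 → 8.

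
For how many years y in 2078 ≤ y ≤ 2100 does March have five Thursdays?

March has 31 days; it has five Thursdays when Thursday falls among the first (month-length − 28) days — i.e. when March 1 is one of Thursday/Wednesday/Tuesday.
March 1 by year: 2078:Tue✓ 2079:Wed✓ 2080:Fri 2081:Sat 2082:Sun 2083:Mon 2084:Wed✓ 2085:Thu✓ 2086:Fri 2087:Sat 2088:Mon 2089:Tue✓ 2090:Wed✓ 2091:Thu✓ 2092:Sat 2093:Sun 2094:Mon 2095:Tue✓ 2096:Thu✓ 2097:Fri 2098:Sat 2099:Sun 2100:Mon
Years with five Thursdays: 2078, 2079, 2084, 2085, 2089, 2090, 2091, 2095, 2096 → 9.

9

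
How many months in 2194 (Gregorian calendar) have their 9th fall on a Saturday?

Check the 9th of each month of 2194: Jan 9: Thu, Feb 9: Sun, Mar 9: Sun, Apr 9: Wed, May 9: Fri, Jun 9: Mon, Jul 9: Wed, Aug 9: Sat, Sep 9: Tue, Oct 9: Thu, Nov 9: Sun, Dec 9: Tue.
Saturday occurs in August — 1 month.

1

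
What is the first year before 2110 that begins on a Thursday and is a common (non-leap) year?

2105

Jan 1 advances by 2 weekdays after a leap year and by 1 after a common year.
2110: Jan 1 is Wednesday.
2109: Tuesday
2108: Sunday (leap)
2107: Saturday
2106: Friday
2105: Thursday
2105 begins on a Thursday and is a common year.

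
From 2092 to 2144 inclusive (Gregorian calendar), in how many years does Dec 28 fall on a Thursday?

6

Track Dec 28's weekday year by year (advancing +1, or +2 across a Feb 29):
  2092: Sun  2093: Mon (+1)  2094: Tue (+1)  2095: Wed (+1)  2096: Fri (+2)
  2097: Sat (+1)  2098: Sun (+1)  2099: Mon (+1)  2100: Tue (+1)  2101: Wed (+1)
  2102: Thu (+1) ✓  2103: Fri (+1)  2104: Sun (+2)  2105: Mon (+1)  … (25 more years) …
  2131: Fri (+1)  2132: Sun (+2)  2133: Mon (+1)  2134: Tue (+1)  2135: Wed (+1)
  2136: Fri (+2)  2137: Sat (+1)  2138: Sun (+1)  2139: Mon (+1)  2140: Wed (+2)
  2141: Thu (+1) ✓  2142: Fri (+1)  2143: Sat (+1)  2144: Mon (+2)
Thursday years: 2102, 2113, 2119, 2124, 2130, 2141 — 6 in total.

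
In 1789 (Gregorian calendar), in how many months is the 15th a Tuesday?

Check the 15th of each month of 1789: Jan 15: Thu, Feb 15: Sun, Mar 15: Sun, Apr 15: Wed, May 15: Fri, Jun 15: Mon, Jul 15: Wed, Aug 15: Sat, Sep 15: Tue, Oct 15: Thu, Nov 15: Sun, Dec 15: Tue.
Tuesday occurs in September, December — 2 months.

2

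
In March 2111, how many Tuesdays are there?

March 2111 has 31 days and begins on Sunday.
The first Tuesday is March 3.
Tuesdays fall on 3, 10, 17, 24, 31 — that's 5.

5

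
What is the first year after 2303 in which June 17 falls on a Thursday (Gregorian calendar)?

From one year to the next, a fixed date's weekday advances by 1, or by 2 when a Feb 29 lies between the two dates.
2303: June 17 is Wednesday.
2304: Friday (+2)
2305: Saturday (+1)
2306: Sunday (+1)
2307: Monday (+1)
2308: Wednesday (+2)
2309: Thursday (+1)
June 17 falls on a Thursday in 2309.

2309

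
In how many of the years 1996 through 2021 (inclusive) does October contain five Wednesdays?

12

October has 31 days; it has five Wednesdays when Wednesday falls among the first (month-length − 28) days — i.e. when October 1 is one of Wednesday/Tuesday/Monday.
October 1 by year: 1996:Tue✓ 1997:Wed✓ 1998:Thu 1999:Fri 2000:Sun 2001:Mon✓ 2002:Tue✓ 2003:Wed✓ 2004:Fri 2005:Sat 2006:Sun 2007:Mon✓ 2008:Wed✓ 2009:Thu 2010:Fri 2011:Sat 2012:Mon✓ 2013:Tue✓ 2014:Wed✓ 2015:Thu 2016:Sat 2017:Sun 2018:Mon✓ 2019:Tue✓ 2020:Thu 2021:Fri
Years with five Wednesdays: 1996, 1997, 2001, 2002, 2003, 2007, 2008, 2012, 2013, 2014, 2018, 2019 → 12.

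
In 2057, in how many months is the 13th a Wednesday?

1

Check the 13th of each month of 2057: Jan 13: Sat, Feb 13: Tue, Mar 13: Tue, Apr 13: Fri, May 13: Sun, Jun 13: Wed, Jul 13: Fri, Aug 13: Mon, Sep 13: Thu, Oct 13: Sat, Nov 13: Tue, Dec 13: Thu.
Wednesday occurs in June — 1 month.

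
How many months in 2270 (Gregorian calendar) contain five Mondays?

A month of length L has five Mondays iff its first Monday is on day ≤ L−28 (so day 1–3 in a 31-day month, 1–2 in a 30-day month, day 1 in a leap February).
Checking each month of 2270: Jan starts Sat (31d) ✓; Feb starts Tue (28d); Mar starts Tue (31d); Apr starts Fri (30d); May starts Sun (31d) ✓; Jun starts Wed (30d); Jul starts Fri (31d); Aug starts Mon (31d) ✓; Sep starts Thu (30d); Oct starts Sat (31d) ✓; Nov starts Tue (30d); Dec starts Thu (31d).
Five-Monday months: January, May, August, October → 4.

4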